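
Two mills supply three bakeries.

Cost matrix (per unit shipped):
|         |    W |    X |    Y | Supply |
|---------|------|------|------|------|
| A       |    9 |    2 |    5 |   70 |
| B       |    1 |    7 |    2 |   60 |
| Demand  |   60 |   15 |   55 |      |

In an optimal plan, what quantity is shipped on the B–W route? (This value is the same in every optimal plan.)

60

The minimum-cost plan:
  A->X: 15 × 2 = 30
  A->Y: 55 × 5 = 275
  B->W: 60 × 1 = 60
Total cost = 365.
So B→W carries 60 sacks.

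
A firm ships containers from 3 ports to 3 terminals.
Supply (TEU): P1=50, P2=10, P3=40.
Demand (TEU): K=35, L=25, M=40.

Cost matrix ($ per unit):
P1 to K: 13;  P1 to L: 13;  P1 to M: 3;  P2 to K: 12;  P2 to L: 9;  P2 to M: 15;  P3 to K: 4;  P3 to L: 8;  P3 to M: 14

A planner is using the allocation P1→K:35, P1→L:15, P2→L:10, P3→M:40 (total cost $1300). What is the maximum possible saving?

Current plan cost = 35·13 + 15·13 + 10·9 + 40·14 = $1300.
Optimal plan:
  P1 to L: 10 × $13 = $130
  P1 to M: 40 × $3 = $120
  P2 to L: 10 × $9 = $90
  P3 to K: 35 × $4 = $140
  P3 to L: 5 × $8 = $40
Optimal cost = $520.
Saving = 1300 − 520 = $780.

780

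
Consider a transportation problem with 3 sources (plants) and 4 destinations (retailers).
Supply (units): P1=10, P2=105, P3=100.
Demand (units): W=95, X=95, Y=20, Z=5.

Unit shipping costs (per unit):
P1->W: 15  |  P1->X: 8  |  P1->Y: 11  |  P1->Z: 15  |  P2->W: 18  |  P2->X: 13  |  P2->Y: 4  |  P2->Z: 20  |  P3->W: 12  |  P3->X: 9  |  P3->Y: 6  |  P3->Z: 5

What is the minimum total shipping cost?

Optimal allocation:
  P1->X: 10 × 8 = 80
  P2->X: 85 × 13 = 1105
  P2->Y: 20 × 4 = 80
  P3->W: 95 × 12 = 1140
  P3->Z: 5 × 5 = 25
Total = 80 + 1105 + 80 + 1140 + 25 = 2430.
(Supply check: P1 ships 10; P2 ships 105; P3 ships 100.)

2430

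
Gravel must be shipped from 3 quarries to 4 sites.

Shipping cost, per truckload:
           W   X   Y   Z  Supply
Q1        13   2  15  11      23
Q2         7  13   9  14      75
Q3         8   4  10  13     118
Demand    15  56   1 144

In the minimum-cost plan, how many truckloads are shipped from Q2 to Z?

59

The minimum-cost plan:
  Q1–X: 23 × 2 = 46
  Q2–W: 15 × 7 = 105
  Q2–Y: 1 × 9 = 9
  Q2–Z: 59 × 14 = 826
  Q3–X: 33 × 4 = 132
  Q3–Z: 85 × 13 = 1105
Total cost = 2223.
So Q2→Z carries 59 truckloads.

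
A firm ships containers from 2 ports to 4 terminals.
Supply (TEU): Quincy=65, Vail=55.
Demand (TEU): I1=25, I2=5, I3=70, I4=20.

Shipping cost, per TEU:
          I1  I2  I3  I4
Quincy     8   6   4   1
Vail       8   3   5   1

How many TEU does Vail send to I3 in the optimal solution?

5

The minimum-cost plan:
  Quincy→I3: 65 × 4 = 260
  Vail→I1: 25 × 8 = 200
  Vail→I2: 5 × 3 = 15
  Vail→I3: 5 × 5 = 25
  Vail→I4: 20 × 1 = 20
Total cost = 520.
So Vail→I3 carries 5 TEU.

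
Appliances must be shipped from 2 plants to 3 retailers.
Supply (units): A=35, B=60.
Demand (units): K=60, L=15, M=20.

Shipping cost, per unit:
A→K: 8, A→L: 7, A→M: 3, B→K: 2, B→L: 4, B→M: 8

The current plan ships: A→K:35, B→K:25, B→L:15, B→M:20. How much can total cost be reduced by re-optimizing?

265

Current plan cost = 35·8 + 25·2 + 15·4 + 20·8 = 550.
Optimal plan:
  A->L: 15 × 7 = 105
  A->M: 20 × 3 = 60
  B->K: 60 × 2 = 120
Optimal cost = 285.
Saving = 550 − 285 = 265.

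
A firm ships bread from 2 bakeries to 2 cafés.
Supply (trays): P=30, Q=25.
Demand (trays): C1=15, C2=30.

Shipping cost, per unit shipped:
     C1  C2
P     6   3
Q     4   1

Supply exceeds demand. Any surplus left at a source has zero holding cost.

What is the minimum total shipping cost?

130

A cheapest plan:
  P–C1: 15 × 6 = 90
  P–C2: 5 × 3 = 15
  Q–C2: 25 × 1 = 25
Total = 90 + 15 + 25 = 130.
(Supply check: P ships 20; Q ships 25.)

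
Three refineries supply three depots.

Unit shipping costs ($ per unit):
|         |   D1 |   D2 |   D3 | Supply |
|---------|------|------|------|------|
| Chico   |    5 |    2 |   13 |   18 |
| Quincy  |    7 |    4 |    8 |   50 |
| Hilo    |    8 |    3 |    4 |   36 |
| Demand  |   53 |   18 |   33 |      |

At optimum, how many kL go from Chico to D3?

Optimal shipments:
  Chico–D1: 3 × $5 = $15
  Chico–D2: 15 × $2 = $30
  Quincy–D1: 50 × $7 = $350
  Hilo–D2: 3 × $3 = $9
  Hilo–D3: 33 × $4 = $132
Total cost = $536.
The route Chico→D3 is not used.

0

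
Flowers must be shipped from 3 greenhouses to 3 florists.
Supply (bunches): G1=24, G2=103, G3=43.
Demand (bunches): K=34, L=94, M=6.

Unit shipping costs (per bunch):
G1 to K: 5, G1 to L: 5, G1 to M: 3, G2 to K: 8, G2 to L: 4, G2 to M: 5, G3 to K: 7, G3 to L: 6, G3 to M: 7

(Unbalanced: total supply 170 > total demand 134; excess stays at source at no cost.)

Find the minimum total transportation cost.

A cheapest plan:
  G1 to K: 18 × 5 = 90
  G1 to M: 6 × 3 = 18
  G2 to L: 94 × 4 = 376
  G3 to K: 16 × 7 = 112
Total = 90 + 18 + 376 + 112 = 596.
(Supply check: G1 ships 24; G2 ships 94; G3 ships 16.)

596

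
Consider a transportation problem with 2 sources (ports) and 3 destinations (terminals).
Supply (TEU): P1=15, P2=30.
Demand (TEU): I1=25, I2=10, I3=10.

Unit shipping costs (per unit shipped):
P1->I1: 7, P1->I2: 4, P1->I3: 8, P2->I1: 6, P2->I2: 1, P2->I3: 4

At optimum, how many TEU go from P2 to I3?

10

The minimum-cost plan:
  P1->I1: 15 × 7 = 105
  P2->I1: 10 × 6 = 60
  P2->I2: 10 × 1 = 10
  P2->I3: 10 × 4 = 40
Total cost = 215.
So P2→I3 carries 10 TEU.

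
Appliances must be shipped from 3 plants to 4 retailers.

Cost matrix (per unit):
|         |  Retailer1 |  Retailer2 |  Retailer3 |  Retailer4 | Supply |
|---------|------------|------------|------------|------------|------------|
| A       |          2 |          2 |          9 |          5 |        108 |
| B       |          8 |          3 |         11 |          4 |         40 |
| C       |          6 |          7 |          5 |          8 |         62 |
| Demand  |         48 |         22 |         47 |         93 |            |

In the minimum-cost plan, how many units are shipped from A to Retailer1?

The minimum-cost plan:
  A–Retailer1: 48 × 2 = 96
  A–Retailer2: 22 × 2 = 44
  A–Retailer4: 38 × 5 = 190
  B–Retailer4: 40 × 4 = 160
  C–Retailer3: 47 × 5 = 235
  C–Retailer4: 15 × 8 = 120
Total cost = 845.
So A→Retailer1 carries 48 units.

48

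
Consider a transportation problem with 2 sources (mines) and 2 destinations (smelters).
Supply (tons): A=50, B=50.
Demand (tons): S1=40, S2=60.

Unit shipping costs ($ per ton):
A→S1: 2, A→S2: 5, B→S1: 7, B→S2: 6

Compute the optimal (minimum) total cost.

430

An optimal shipping plan:
  A–S1: 40 × $2 = $80
  A–S2: 10 × $5 = $50
  B–S2: 50 × $6 = $300
Total = 80 + 50 + 300 = $430.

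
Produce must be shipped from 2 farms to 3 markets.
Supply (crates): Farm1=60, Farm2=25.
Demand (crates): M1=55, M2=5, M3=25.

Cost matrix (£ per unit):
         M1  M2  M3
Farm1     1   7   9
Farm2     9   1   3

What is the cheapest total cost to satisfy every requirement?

A cheapest plan:
  Farm1→M1: 55 × £1 = £55
  Farm1→M2: 5 × £7 = £35
  Farm2→M3: 25 × £3 = £75
Total = 55 + 35 + 75 = £165.

165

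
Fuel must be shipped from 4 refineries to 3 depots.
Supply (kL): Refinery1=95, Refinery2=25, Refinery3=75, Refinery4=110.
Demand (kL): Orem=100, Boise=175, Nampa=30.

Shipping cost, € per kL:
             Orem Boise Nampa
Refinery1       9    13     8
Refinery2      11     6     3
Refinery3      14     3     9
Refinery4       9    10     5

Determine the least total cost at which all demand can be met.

2175

One minimum-cost allocation:
  Refinery1->Orem: 95 × €9 = €855
  Refinery2->Boise: 25 × €6 = €150
  Refinery3->Boise: 75 × €3 = €225
  Refinery4->Orem: 5 × €9 = €45
  Refinery4->Boise: 75 × €10 = €750
  Refinery4->Nampa: 30 × €5 = €150
Total = 855 + 150 + 225 + 45 + 750 + 150 = €2175.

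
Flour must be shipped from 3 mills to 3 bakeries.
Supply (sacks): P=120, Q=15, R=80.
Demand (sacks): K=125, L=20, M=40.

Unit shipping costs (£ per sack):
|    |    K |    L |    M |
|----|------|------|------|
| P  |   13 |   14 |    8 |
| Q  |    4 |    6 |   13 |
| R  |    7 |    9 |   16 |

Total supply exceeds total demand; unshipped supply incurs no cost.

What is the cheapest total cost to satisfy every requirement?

An optimal shipping plan:
  P->K: 30 × £13 = £390
  P->L: 20 × £14 = £280
  P->M: 40 × £8 = £320
  Q->K: 15 × £4 = £60
  R->K: 80 × £7 = £560
Total = 390 + 280 + 320 + 60 + 560 = £1610.
(Supply check: P ships 90; Q ships 15; R ships 80.)

1610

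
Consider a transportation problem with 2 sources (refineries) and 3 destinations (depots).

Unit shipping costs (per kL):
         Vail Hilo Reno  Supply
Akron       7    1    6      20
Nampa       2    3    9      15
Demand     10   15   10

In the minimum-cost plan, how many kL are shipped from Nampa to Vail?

Solving gives:
  Akron–Hilo: 10 × 1 = 10
  Akron–Reno: 10 × 6 = 60
  Nampa–Vail: 10 × 2 = 20
  Nampa–Hilo: 5 × 3 = 15
Total cost = 105.
So Nampa→Vail carries 10 kL.

10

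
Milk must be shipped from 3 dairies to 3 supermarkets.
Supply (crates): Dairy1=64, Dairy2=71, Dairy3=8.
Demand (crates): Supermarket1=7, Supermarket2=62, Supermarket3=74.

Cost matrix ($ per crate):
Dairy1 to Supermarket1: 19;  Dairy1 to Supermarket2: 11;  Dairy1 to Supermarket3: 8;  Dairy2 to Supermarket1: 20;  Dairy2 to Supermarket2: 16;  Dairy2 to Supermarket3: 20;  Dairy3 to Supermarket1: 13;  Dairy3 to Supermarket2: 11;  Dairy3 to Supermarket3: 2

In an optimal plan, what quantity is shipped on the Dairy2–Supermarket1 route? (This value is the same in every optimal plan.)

The minimum-cost plan:
  Dairy1–Supermarket3: 64 × $8 = $512
  Dairy2–Supermarket1: 7 × $20 = $140
  Dairy2–Supermarket2: 62 × $16 = $992
  Dairy2–Supermarket3: 2 × $20 = $40
  Dairy3–Supermarket3: 8 × $2 = $16
Total cost = $1700.
So Dairy2→Supermarket1 carries 7 crates.

7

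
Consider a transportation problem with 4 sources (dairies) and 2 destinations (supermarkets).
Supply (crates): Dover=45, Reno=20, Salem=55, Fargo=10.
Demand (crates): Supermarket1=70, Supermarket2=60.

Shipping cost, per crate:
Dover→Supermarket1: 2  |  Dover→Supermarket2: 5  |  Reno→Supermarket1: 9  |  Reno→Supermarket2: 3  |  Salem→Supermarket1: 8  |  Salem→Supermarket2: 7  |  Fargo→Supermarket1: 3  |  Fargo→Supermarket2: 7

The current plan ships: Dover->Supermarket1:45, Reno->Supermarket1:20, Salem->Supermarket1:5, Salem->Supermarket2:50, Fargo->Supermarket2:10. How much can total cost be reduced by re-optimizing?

Current plan cost = 45·2 + 20·9 + 5·8 + 50·7 + 10·7 = 730.
Optimal plan:
  Dover->Supermarket1: 45 × 2 = 90
  Reno->Supermarket2: 20 × 3 = 60
  Salem->Supermarket1: 15 × 8 = 120
  Salem->Supermarket2: 40 × 7 = 280
  Fargo->Supermarket1: 10 × 3 = 30
Optimal cost = 580.
Saving = 730 − 580 = 150.

150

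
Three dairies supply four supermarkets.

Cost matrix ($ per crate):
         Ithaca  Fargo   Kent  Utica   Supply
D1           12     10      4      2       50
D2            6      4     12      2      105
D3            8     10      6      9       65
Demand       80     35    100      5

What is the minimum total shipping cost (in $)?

1160

An optimal shipping plan:
  D1->Kent: 45 × $4 = $180
  D1->Utica: 5 × $2 = $10
  D2->Ithaca: 70 × $6 = $420
  D2->Fargo: 35 × $4 = $140
  D3->Ithaca: 10 × $8 = $80
  D3->Kent: 55 × $6 = $330
Total = 180 + 10 + 420 + 140 + 80 + 330 = $1160.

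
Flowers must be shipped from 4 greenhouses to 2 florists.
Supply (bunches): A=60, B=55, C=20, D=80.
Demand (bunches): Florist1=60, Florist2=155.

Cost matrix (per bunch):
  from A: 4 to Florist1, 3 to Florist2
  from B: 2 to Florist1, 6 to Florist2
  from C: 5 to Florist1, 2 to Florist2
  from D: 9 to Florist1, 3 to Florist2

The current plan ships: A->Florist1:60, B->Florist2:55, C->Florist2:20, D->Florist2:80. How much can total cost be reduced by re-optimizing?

275

Current plan cost = 60·4 + 55·6 + 20·2 + 80·3 = 850.
Optimal plan:
  A–Florist1: 5 × 4 = 20
  A–Florist2: 55 × 3 = 165
  B–Florist1: 55 × 2 = 110
  C–Florist2: 20 × 2 = 40
  D–Florist2: 80 × 3 = 240
Optimal cost = 575.
Saving = 850 − 575 = 275.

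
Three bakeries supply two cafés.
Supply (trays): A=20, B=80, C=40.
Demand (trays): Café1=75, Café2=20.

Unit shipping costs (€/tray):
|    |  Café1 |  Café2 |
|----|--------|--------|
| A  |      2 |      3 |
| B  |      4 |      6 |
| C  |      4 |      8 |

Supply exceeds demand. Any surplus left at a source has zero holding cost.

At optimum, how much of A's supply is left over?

Minimum-cost shipments:
  A->Café2: 20 trays
  B->Café1: 35 trays
  C->Café1: 40 trays
Total cost = €360.
A ships 20 of its 20, leaving 0.

0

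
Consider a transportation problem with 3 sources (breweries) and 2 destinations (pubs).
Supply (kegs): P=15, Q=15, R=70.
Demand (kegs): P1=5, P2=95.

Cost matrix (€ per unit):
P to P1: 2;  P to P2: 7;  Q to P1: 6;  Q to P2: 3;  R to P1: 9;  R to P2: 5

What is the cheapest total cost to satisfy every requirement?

475

An optimal shipping plan:
  P→P1: 5 × €2 = €10
  P→P2: 10 × €7 = €70
  Q→P2: 15 × €3 = €45
  R→P2: 70 × €5 = €350
Total = 10 + 70 + 45 + 350 = €475.
(Supply check: P ships 15; Q ships 15; R ships 70.)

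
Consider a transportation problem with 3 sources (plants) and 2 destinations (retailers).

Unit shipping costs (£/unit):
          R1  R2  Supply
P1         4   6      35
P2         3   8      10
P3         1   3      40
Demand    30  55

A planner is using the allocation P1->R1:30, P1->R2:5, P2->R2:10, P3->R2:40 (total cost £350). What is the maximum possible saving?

Current plan cost = 30·4 + 5·6 + 10·8 + 40·3 = £350.
Optimal plan:
  P1→R1: 20 × £4 = £80
  P1→R2: 15 × £6 = £90
  P2→R1: 10 × £3 = £30
  P3→R2: 40 × £3 = £120
Optimal cost = £320.
Saving = 350 − 320 = £30.

30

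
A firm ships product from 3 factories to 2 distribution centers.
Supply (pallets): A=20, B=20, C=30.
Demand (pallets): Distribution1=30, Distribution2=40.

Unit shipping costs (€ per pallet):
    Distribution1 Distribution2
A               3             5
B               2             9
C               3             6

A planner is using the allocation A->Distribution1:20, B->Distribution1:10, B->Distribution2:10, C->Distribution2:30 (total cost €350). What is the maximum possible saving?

Current plan cost = 20·3 + 10·2 + 10·9 + 30·6 = €350.
Optimal plan:
  A→Distribution2: 20 × €5 = €100
  B→Distribution1: 20 × €2 = €40
  C→Distribution1: 10 × €3 = €30
  C→Distribution2: 20 × €6 = €120
Optimal cost = €290.
Saving = 350 − 290 = €60.

60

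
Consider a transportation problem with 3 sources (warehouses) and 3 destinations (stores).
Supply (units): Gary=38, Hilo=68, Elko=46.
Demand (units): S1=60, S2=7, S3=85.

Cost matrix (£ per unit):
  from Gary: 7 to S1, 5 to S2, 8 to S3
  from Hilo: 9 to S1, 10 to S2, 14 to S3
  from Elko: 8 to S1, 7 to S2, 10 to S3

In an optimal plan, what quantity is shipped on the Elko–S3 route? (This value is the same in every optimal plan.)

46

Solving gives:
  Gary–S3: 38 × £8 = £304
  Hilo–S1: 60 × £9 = £540
  Hilo–S2: 7 × £10 = £70
  Hilo–S3: 1 × £14 = £14
  Elko–S3: 46 × £10 = £460
Total cost = £1388.
So Elko→S3 carries 46 units.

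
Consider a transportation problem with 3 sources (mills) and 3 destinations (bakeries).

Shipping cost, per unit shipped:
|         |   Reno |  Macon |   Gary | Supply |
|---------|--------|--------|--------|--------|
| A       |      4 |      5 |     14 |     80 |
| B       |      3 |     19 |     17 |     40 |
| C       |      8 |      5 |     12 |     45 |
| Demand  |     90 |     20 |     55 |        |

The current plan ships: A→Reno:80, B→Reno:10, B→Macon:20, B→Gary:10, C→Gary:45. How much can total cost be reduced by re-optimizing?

Current plan cost = 80·4 + 10·3 + 20·19 + 10·17 + 45·12 = 1440.
Optimal plan:
  A–Reno: 50 × 4 = 200
  A–Macon: 20 × 5 = 100
  A–Gary: 10 × 14 = 140
  B–Reno: 40 × 3 = 120
  C–Gary: 45 × 12 = 540
Optimal cost = 1100.
Saving = 1440 − 1100 = 340.

340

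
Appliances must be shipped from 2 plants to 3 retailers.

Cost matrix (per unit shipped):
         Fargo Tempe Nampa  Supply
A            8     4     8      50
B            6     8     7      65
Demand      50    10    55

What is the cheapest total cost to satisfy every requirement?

765

One minimum-cost allocation:
  A–Tempe: 10 × 4 = 40
  A–Nampa: 40 × 8 = 320
  B–Fargo: 50 × 6 = 300
  B–Nampa: 15 × 7 = 105
Total = 40 + 320 + 300 + 105 = 765.
(Supply check: A ships 50; B ships 65.)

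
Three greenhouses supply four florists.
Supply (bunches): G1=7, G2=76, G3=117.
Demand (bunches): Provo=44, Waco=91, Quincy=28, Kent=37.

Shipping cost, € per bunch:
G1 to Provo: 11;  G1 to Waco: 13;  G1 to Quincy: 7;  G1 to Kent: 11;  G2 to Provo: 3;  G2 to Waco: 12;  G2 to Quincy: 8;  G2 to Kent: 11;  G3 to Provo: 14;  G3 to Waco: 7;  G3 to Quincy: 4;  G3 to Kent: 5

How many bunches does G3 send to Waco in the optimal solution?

Optimal shipments:
  G1->Quincy: 7 × €7 = €49
  G2->Provo: 44 × €3 = €132
  G2->Waco: 11 × €12 = €132
  G2->Quincy: 21 × €8 = €168
  G3->Waco: 80 × €7 = €560
  G3->Kent: 37 × €5 = €185
Total cost = €1226.
So G3→Waco carries 80 bunches.

80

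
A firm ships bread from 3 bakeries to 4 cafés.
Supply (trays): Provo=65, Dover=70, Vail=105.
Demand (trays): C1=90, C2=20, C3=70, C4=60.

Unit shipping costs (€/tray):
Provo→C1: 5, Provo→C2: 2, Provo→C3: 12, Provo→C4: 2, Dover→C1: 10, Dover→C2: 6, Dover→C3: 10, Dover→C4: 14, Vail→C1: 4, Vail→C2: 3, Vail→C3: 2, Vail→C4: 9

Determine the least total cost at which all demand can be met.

One minimum-cost allocation:
  Provo to C1: 5 × €5 = €25
  Provo to C4: 60 × €2 = €120
  Dover to C1: 50 × €10 = €500
  Dover to C2: 20 × €6 = €120
  Vail to C1: 35 × €4 = €140
  Vail to C3: 70 × €2 = €140
Total = 25 + 120 + 500 + 120 + 140 + 140 = €1045.

1045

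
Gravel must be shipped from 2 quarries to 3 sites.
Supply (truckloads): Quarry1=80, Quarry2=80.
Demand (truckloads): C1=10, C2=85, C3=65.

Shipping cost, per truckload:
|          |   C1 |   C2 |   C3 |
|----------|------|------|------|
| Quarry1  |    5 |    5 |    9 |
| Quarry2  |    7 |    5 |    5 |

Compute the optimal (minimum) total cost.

An optimal shipping plan:
  Quarry1->C1: 10 truckloads
  Quarry1->C2: 70 truckloads
  Quarry2->C2: 15 truckloads
  Quarry2->C3: 65 truckloads
Total cost = 800.

800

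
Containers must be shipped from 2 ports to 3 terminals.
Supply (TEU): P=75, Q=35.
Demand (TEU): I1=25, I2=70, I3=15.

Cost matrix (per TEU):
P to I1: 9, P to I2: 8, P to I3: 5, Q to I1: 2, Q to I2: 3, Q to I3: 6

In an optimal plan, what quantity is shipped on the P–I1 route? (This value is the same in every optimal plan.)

0

Optimal shipments:
  P->I2: 60 × 8 = 480
  P->I3: 15 × 5 = 75
  Q->I1: 25 × 2 = 50
  Q->I2: 10 × 3 = 30
Total cost = 635.
The route P→I1 is not used.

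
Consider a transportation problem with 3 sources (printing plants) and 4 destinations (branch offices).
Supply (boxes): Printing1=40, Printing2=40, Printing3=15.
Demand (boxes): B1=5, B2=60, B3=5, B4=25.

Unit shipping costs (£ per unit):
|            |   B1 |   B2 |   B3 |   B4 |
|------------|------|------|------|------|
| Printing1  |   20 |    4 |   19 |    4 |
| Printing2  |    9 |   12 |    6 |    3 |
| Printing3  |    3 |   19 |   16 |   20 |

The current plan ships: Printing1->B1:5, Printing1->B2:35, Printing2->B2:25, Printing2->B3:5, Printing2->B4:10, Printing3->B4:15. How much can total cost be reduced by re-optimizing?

Current plan cost = 5·20 + 35·4 + 25·12 + 5·6 + 10·3 + 15·20 = £900.
Optimal plan:
  Printing1→B2: 40 × £4 = £160
  Printing2→B2: 10 × £12 = £120
  Printing2→B3: 5 × £6 = £30
  Printing2→B4: 25 × £3 = £75
  Printing3→B1: 5 × £3 = £15
  Printing3→B2: 10 × £19 = £190
Optimal cost = £590.
Saving = 900 − 590 = £310.

310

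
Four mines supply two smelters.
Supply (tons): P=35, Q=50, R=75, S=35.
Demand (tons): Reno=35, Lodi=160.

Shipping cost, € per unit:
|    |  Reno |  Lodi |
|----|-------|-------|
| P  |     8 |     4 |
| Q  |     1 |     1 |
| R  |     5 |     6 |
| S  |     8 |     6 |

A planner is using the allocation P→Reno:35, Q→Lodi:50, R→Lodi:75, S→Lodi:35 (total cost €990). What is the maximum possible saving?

Current plan cost = 35·8 + 50·1 + 75·6 + 35·6 = €990.
Optimal plan:
  P->Lodi: 35 × €4 = €140
  Q->Lodi: 50 × €1 = €50
  R->Reno: 35 × €5 = €175
  R->Lodi: 40 × €6 = €240
  S->Lodi: 35 × €6 = €210
Optimal cost = €815.
Saving = 990 − 815 = €175.

175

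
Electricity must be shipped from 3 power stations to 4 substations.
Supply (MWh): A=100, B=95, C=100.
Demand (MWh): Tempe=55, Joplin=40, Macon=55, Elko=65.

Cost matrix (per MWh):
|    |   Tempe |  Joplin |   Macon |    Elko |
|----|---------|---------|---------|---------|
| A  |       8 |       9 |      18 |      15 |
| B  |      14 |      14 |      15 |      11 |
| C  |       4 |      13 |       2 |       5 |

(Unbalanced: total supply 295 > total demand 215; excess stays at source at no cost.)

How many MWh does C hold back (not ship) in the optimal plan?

0

Minimum-cost shipments:
  A–Tempe: 55 × 8 = 440
  A–Joplin: 40 × 9 = 360
  B–Elko: 20 × 11 = 220
  C–Macon: 55 × 2 = 110
  C–Elko: 45 × 5 = 225
Total cost = 1355.
C ships 100 of its 100, leaving 0.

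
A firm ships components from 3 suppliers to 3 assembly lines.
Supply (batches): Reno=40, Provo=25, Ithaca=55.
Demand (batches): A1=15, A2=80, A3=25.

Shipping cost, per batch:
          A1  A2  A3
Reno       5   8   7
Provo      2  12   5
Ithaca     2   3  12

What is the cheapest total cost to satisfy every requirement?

550

A cheapest plan:
  Reno–A2: 25 batches
  Reno–A3: 15 batches
  Provo–A1: 15 batches
  Provo–A3: 10 batches
  Ithaca–A2: 55 batches
Total cost = 550.
(Supply check: Reno ships 40; Provo ships 25; Ithaca ships 55.)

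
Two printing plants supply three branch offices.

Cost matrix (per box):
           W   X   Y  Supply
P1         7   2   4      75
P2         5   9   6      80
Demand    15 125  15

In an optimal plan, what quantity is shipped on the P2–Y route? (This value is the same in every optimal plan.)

The minimum-cost plan:
  P1 to X: 75 boxes
  P2 to W: 15 boxes
  P2 to X: 50 boxes
  P2 to Y: 15 boxes
Total cost = 765.
So P2→Y carries 15 boxes.

15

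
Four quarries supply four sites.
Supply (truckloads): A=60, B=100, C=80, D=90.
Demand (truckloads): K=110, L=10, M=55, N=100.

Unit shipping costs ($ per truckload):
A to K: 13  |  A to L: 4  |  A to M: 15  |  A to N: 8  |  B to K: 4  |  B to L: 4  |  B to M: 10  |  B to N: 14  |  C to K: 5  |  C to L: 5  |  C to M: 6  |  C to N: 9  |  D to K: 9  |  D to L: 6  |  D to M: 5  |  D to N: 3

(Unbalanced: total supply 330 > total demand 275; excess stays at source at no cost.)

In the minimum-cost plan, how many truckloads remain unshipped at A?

40

Minimum-cost shipments:
  A to L: 10 truckloads
  A to N: 10 truckloads
  B to K: 100 truckloads
  C to K: 10 truckloads
  C to M: 55 truckloads
  D to N: 90 truckloads
Total cost = $1170.
A ships 20 of its 60, leaving 40.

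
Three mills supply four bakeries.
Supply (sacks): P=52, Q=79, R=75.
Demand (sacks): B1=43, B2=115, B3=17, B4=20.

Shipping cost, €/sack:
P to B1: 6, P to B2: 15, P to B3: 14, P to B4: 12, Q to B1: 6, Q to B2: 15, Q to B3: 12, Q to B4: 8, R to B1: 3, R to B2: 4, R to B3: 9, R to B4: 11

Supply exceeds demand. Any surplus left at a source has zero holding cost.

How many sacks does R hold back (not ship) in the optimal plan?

An optimal plan:
  P->B1: 41 × €6 = €246
  Q->B1: 2 × €6 = €12
  Q->B2: 40 × €15 = €600
  Q->B3: 17 × €12 = €204
  Q->B4: 20 × €8 = €160
  R->B2: 75 × €4 = €300
Total cost = €1522.
R ships 75 of its 75, leaving 0.

0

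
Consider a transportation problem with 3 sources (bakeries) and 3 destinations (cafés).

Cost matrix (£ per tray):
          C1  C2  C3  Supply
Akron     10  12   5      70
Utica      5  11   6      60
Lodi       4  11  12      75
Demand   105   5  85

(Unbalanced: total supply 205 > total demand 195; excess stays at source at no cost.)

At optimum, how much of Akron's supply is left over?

0

Minimum-cost shipments:
  Akron–C3: 70 × £5 = £350
  Utica–C1: 30 × £5 = £150
  Utica–C2: 5 × £11 = £55
  Utica–C3: 15 × £6 = £90
  Lodi–C1: 75 × £4 = £300
Total cost = £945.
Akron ships 70 of its 70, leaving 0.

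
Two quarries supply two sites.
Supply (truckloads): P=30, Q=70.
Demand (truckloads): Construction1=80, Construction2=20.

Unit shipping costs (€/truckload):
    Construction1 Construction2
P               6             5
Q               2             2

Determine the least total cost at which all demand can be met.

One minimum-cost allocation:
  P–Construction1: 10 × €6 = €60
  P–Construction2: 20 × €5 = €100
  Q–Construction1: 70 × €2 = €140
Total = 60 + 100 + 140 = €300.

300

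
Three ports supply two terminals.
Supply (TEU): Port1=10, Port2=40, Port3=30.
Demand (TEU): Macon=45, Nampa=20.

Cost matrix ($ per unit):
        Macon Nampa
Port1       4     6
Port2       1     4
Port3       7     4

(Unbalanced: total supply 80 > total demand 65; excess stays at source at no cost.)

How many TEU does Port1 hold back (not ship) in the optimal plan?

Minimum-cost shipments:
  Port1–Macon: 5 × $4 = $20
  Port2–Macon: 40 × $1 = $40
  Port3–Nampa: 20 × $4 = $80
Total cost = $140.
Port1 ships 5 of its 10, leaving 5.

5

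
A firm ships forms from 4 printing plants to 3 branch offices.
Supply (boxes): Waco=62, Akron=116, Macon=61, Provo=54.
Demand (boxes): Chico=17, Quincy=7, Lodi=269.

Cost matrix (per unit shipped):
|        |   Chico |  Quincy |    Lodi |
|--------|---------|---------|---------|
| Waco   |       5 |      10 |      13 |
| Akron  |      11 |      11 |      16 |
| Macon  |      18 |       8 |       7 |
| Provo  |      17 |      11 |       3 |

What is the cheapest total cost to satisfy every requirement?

3080

An optimal shipping plan:
  Waco–Chico: 17 × 5 = 85
  Waco–Lodi: 45 × 13 = 585
  Akron–Quincy: 7 × 11 = 77
  Akron–Lodi: 109 × 16 = 1744
  Macon–Lodi: 61 × 7 = 427
  Provo–Lodi: 54 × 3 = 162
Total = 85 + 585 + 77 + 1744 + 427 + 162 = 3080.
(Supply check: Waco ships 62; Akron ships 116; Macon ships 61; Provo ships 54.)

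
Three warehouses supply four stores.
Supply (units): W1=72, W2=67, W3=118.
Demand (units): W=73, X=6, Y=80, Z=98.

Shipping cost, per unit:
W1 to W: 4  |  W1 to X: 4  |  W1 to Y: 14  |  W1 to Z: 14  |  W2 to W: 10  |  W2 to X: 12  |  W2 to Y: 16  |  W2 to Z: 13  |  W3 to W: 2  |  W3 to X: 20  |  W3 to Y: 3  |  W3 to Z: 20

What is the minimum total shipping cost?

An optimal shipping plan:
  W1->W: 35 × 4 = 140
  W1->X: 6 × 4 = 24
  W1->Z: 31 × 14 = 434
  W2->Z: 67 × 13 = 871
  W3->W: 38 × 2 = 76
  W3->Y: 80 × 3 = 240
Total = 140 + 24 + 434 + 871 + 76 + 240 = 1785.

1785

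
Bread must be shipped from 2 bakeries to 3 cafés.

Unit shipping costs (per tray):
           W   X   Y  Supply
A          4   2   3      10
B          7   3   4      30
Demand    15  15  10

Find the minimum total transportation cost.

Optimal allocation:
  A->W: 10 × 4 = 40
  B->W: 5 × 7 = 35
  B->X: 15 × 3 = 45
  B->Y: 10 × 4 = 40
Total = 40 + 35 + 45 + 40 = 160.
(Supply check: A ships 10; B ships 30.)

160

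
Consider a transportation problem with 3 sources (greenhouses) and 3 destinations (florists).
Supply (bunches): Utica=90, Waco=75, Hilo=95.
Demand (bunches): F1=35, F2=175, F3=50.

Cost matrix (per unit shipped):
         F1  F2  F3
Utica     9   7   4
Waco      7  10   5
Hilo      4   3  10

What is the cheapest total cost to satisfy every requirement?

1330

Optimal allocation:
  Utica->F2: 80 × 7 = 560
  Utica->F3: 10 × 4 = 40
  Waco->F1: 35 × 7 = 245
  Waco->F3: 40 × 5 = 200
  Hilo->F2: 95 × 3 = 285
Total = 560 + 40 + 245 + 200 + 285 = 1330.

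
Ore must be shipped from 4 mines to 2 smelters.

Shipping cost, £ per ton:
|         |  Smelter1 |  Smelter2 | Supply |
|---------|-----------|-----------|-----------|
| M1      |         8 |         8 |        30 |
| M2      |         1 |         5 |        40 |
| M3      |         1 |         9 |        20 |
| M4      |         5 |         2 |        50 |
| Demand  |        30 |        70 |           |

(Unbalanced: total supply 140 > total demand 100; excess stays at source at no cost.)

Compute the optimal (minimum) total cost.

Optimal allocation:
  M2–Smelter1: 10 × £1 = £10
  M2–Smelter2: 20 × £5 = £100
  M3–Smelter1: 20 × £1 = £20
  M4–Smelter2: 50 × £2 = £100
Total = 10 + 100 + 20 + 100 = £230.
(Supply check: M1 ships 0; M2 ships 30; M3 ships 20; M4 ships 50.)

230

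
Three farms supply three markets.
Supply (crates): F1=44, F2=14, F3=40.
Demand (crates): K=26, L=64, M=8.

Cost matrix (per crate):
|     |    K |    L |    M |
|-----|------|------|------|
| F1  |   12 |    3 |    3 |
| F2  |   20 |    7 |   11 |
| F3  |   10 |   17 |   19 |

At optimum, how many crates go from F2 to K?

0

Optimal shipments:
  F1→L: 36 × 3 = 108
  F1→M: 8 × 3 = 24
  F2→L: 14 × 7 = 98
  F3→K: 26 × 10 = 260
  F3→L: 14 × 17 = 238
Total cost = 728.
The route F2→K is not used.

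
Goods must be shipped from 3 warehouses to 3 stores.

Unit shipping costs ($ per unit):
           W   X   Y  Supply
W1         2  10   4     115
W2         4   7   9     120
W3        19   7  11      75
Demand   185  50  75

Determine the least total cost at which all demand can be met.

One minimum-cost allocation:
  W1->W: 65 × $2 = $130
  W1->Y: 50 × $4 = $200
  W2->W: 120 × $4 = $480
  W3->X: 50 × $7 = $350
  W3->Y: 25 × $11 = $275
Total = 130 + 200 + 480 + 350 + 275 = $1435.
(Supply check: W1 ships 115; W2 ships 120; W3 ships 75.)

1435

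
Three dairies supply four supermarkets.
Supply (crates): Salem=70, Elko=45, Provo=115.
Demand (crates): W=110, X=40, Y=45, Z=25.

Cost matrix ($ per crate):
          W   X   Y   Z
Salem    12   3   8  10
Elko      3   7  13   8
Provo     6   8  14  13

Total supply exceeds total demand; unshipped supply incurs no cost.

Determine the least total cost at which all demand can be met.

1355

An optimal shipping plan:
  Salem to X: 25 × $3 = $75
  Salem to Y: 45 × $8 = $360
  Elko to W: 20 × $3 = $60
  Elko to Z: 25 × $8 = $200
  Provo to W: 90 × $6 = $540
  Provo to X: 15 × $8 = $120
Total = 75 + 360 + 60 + 200 + 540 + 120 = $1355.
(Supply check: Salem ships 70; Elko ships 45; Provo ships 105.)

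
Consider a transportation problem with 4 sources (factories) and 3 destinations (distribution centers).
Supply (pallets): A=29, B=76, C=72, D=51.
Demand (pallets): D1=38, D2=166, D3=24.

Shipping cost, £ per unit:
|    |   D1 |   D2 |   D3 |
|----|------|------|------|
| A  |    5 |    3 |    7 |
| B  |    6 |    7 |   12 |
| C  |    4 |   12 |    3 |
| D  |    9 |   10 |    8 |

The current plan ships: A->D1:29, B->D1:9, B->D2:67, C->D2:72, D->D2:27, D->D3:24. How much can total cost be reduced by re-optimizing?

Current plan cost = 29·5 + 9·6 + 67·7 + 72·12 + 27·10 + 24·8 = £1994.
Optimal plan:
  A->D2: 29 × £3 = £87
  B->D2: 76 × £7 = £532
  C->D1: 38 × £4 = £152
  C->D2: 10 × £12 = £120
  C->D3: 24 × £3 = £72
  D->D2: 51 × £10 = £510
Optimal cost = £1473.
Saving = 1994 − 1473 = £521.

521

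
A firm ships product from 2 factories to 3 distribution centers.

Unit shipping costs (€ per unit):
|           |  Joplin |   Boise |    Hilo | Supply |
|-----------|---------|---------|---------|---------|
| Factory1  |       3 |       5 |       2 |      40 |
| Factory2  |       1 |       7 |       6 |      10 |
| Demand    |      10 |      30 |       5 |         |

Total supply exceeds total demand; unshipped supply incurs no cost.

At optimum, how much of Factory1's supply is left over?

5

An optimal plan:
  Factory1->Boise: 30 × €5 = €150
  Factory1->Hilo: 5 × €2 = €10
  Factory2->Joplin: 10 × €1 = €10
Total cost = €170.
Factory1 ships 35 of its 40, leaving 5.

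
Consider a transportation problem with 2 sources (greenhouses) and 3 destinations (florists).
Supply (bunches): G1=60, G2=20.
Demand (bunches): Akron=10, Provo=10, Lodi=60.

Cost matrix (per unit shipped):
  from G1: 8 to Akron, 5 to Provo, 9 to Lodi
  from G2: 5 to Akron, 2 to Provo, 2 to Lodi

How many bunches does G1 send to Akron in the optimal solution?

The minimum-cost plan:
  G1→Akron: 10 × 8 = 80
  G1→Provo: 10 × 5 = 50
  G1→Lodi: 40 × 9 = 360
  G2→Lodi: 20 × 2 = 40
Total cost = 530.
So G1→Akron carries 10 bunches.

10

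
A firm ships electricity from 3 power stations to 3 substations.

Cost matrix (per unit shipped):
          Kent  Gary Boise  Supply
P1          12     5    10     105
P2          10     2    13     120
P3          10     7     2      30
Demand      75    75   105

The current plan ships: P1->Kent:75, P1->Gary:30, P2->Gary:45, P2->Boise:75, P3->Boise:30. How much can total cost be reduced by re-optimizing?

Current plan cost = 75·12 + 30·5 + 45·2 + 75·13 + 30·2 = 2175.
Optimal plan:
  P1–Kent: 30 × 12 = 360
  P1–Boise: 75 × 10 = 750
  P2–Kent: 45 × 10 = 450
  P2–Gary: 75 × 2 = 150
  P3–Boise: 30 × 2 = 60
Optimal cost = 1770.
Saving = 2175 − 1770 = 405.

405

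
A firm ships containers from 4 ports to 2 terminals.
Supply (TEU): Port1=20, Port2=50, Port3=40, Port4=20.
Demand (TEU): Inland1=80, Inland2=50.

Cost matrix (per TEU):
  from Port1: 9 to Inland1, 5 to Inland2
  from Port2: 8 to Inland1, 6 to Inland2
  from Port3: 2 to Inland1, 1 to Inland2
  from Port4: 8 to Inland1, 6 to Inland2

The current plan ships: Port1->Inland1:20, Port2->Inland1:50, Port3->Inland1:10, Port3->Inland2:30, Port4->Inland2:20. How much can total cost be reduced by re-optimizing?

70

Current plan cost = 20·9 + 50·8 + 10·2 + 30·1 + 20·6 = 750.
Optimal plan:
  Port1–Inland2: 20 × 5 = 100
  Port2–Inland1: 40 × 8 = 320
  Port2–Inland2: 10 × 6 = 60
  Port3–Inland1: 40 × 2 = 80
  Port4–Inland2: 20 × 6 = 120
Optimal cost = 680.
Saving = 750 − 680 = 70.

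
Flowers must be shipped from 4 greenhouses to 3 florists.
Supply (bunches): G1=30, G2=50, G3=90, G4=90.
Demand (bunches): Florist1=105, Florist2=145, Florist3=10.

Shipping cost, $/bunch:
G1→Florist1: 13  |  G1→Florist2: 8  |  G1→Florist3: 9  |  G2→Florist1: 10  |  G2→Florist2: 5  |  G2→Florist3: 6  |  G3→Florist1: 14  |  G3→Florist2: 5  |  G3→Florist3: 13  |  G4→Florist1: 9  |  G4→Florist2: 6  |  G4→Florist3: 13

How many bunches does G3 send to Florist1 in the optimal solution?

The minimum-cost plan:
  G1→Florist2: 30 × $8 = $240
  G2→Florist1: 15 × $10 = $150
  G2→Florist2: 25 × $5 = $125
  G2→Florist3: 10 × $6 = $60
  G3→Florist2: 90 × $5 = $450
  G4→Florist1: 90 × $9 = $810
Total cost = $1835.
The route G3→Florist1 is not used.

0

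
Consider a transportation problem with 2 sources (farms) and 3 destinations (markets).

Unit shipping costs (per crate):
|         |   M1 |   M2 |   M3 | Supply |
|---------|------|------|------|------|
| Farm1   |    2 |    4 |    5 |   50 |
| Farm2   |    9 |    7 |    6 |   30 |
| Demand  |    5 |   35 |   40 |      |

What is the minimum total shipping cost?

380

Optimal allocation:
  Farm1→M1: 5 × 2 = 10
  Farm1→M2: 35 × 4 = 140
  Farm1→M3: 10 × 5 = 50
  Farm2→M3: 30 × 6 = 180
Total = 10 + 140 + 50 + 180 = 380.
(Supply check: Farm1 ships 50; Farm2 ships 30.)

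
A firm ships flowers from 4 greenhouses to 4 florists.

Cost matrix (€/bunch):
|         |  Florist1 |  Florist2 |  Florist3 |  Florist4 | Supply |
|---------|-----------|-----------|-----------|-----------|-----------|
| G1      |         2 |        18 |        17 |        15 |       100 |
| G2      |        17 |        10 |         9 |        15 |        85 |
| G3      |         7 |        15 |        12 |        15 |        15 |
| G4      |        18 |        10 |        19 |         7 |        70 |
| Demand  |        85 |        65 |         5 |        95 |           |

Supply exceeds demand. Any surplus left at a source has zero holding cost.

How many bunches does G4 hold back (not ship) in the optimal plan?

An optimal plan:
  G1->Florist1: 85 × €2 = €170
  G1->Florist4: 15 × €15 = €225
  G2->Florist2: 65 × €10 = €650
  G2->Florist3: 5 × €9 = €45
  G2->Florist4: 10 × €15 = €150
  G4->Florist4: 70 × €7 = €490
Total cost = €1730.
G4 ships 70 of its 70, leaving 0.

0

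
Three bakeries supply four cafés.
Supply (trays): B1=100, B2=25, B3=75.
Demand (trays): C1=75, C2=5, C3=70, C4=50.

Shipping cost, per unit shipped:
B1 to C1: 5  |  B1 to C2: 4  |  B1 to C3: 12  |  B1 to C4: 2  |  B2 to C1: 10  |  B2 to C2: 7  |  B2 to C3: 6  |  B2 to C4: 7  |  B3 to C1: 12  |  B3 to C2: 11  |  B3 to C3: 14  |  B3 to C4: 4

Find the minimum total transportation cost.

1335

One minimum-cost allocation:
  B1–C1: 75 trays
  B1–C2: 5 trays
  B1–C4: 20 trays
  B2–C3: 25 trays
  B3–C3: 45 trays
  B3–C4: 30 trays
Total cost = 1335.
(Supply check: B1 ships 100; B2 ships 25; B3 ships 75.)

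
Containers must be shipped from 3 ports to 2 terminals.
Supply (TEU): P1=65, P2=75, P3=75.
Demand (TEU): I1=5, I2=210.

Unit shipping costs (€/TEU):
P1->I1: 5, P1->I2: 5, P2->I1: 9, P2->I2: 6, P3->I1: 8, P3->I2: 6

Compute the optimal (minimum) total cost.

1225

An optimal shipping plan:
  P1->I1: 5 × €5 = €25
  P1->I2: 60 × €5 = €300
  P2->I2: 75 × €6 = €450
  P3->I2: 75 × €6 = €450
Total = 25 + 300 + 450 + 450 = €1225.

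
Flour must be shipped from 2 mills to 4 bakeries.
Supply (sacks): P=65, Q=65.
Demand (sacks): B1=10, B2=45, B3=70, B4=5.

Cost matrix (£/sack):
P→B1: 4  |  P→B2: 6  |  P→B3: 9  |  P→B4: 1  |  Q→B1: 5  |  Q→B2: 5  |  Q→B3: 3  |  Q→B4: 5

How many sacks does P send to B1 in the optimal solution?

10

Solving gives:
  P->B1: 10 × £4 = £40
  P->B2: 45 × £6 = £270
  P->B3: 5 × £9 = £45
  P->B4: 5 × £1 = £5
  Q->B3: 65 × £3 = £195
Total cost = £555.
So P→B1 carries 10 sacks.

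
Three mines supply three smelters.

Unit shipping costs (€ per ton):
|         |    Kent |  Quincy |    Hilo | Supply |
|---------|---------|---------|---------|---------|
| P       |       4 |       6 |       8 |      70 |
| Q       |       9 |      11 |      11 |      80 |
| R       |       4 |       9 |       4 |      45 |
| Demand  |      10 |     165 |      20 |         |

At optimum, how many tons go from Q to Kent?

The minimum-cost plan:
  P to Quincy: 70 × €6 = €420
  Q to Quincy: 80 × €11 = €880
  R to Kent: 10 × €4 = €40
  R to Quincy: 15 × €9 = €135
  R to Hilo: 20 × €4 = €80
Total cost = €1555.
The route Q→Kent is not used.

0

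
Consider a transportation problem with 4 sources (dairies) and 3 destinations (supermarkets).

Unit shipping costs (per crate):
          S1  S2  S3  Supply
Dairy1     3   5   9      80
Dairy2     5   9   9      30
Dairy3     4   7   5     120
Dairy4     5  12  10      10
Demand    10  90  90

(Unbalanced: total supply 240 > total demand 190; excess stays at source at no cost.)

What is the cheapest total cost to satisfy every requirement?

An optimal shipping plan:
  Dairy1 to S2: 80 crates
  Dairy3 to S1: 10 crates
  Dairy3 to S2: 10 crates
  Dairy3 to S3: 90 crates
Total cost = 960.

960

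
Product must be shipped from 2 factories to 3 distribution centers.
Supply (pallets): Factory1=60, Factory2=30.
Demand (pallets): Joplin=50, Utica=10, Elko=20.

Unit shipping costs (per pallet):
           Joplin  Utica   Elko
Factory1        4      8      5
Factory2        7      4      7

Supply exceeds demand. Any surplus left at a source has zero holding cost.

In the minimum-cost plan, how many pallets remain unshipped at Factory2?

An optimal plan:
  Factory1–Joplin: 50 pallets
  Factory1–Elko: 10 pallets
  Factory2–Utica: 10 pallets
  Factory2–Elko: 10 pallets
Total cost = 360.
Factory2 ships 20 of its 30, leaving 10.

10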